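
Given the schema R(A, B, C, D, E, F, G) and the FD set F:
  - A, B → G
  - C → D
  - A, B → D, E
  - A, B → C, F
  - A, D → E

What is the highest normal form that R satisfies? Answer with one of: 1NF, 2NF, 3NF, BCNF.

2NF

Candidate key: {A, B}. Prime attributes: {A, B}.
C → D breaks BCNF: {C}⁺ = {C, D}, so {C} is not a superkey.
C → D determines the non-prime attribute {D} from a non-superkey — 3NF is violated.
Checking every proper subset of each key, none determines a non-prime attribute — 2NF is satisfied.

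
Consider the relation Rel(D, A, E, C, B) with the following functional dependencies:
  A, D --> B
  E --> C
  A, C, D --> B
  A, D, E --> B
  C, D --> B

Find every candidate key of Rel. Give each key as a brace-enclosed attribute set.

{A, D, E} never appear on the right of any FD, so every key must include all of them.
Closure of {A, D, E} is {A, B, C, D, E}, the whole schema; {A, D, E} is a candidate key.
Every other attribute set either contains this one or has a smaller closure.

{A, D, E}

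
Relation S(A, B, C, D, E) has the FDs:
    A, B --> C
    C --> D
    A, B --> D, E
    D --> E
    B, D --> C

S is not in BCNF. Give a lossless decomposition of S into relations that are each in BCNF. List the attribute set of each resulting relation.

Candidate key of the original relation: {A, B}.
In {A, B, C, D, E}, {C} is not a superkey ({C}⁺ restricted to this set is {C, D, E}), so split on C --> D, E into {C, D, E} and {A, B, C}.
In {C, D, E}, {D} is not a superkey ({D}⁺ restricted to this set is {D, E}), so split on D --> E into {D, E} and {C, D}.
{D, E}: every determinant is a superkey — BCNF.
{C, D}: every determinant is a superkey — BCNF.
{A, B, C}: every determinant is a superkey — BCNF.

{A, B, C}; {C, D}; {D, E}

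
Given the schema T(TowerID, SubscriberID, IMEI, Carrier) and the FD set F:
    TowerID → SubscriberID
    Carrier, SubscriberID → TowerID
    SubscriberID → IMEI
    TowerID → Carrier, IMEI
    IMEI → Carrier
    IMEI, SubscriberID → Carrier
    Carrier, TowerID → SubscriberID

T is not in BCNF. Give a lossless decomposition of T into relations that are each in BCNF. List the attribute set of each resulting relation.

{Carrier, IMEI}; {IMEI, SubscriberID, TowerID}

Candidate keys of the original relation: {SubscriberID}, {TowerID}.
Within {Carrier, IMEI, SubscriberID, TowerID}: {IMEI}⁺ ∩ {Carrier, IMEI, SubscriberID, TowerID} = {Carrier, IMEI}, not the whole set, so IMEI → Carrier violates BCNF; decompose into {Carrier, IMEI} and {IMEI, SubscriberID, TowerID}.
{Carrier, IMEI}: every determinant is a superkey — BCNF.
{IMEI, SubscriberID, TowerID}: every determinant is a superkey — BCNF.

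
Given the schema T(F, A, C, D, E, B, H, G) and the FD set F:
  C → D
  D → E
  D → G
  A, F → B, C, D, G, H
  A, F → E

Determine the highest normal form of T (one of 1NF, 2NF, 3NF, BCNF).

2NF

Candidate key: {A, F}. Prime attributes: {A, F}.
For C → D we have {C}⁺ = {C, D, E, G}; {C} is not a superkey, so BCNF fails.
Because {D} is non-prime and the left side of C → D is not a superkey, the relation is not in 3NF.
Checking every proper subset of each key, none determines a non-prime attribute — 2NF is satisfied.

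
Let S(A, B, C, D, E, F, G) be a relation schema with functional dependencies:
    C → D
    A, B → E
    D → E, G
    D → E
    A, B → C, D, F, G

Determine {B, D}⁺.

{B, D, E, G}

Start with {B, D}.
D → E, G applies; add {E, G} → now {B, D, E, G}.
No further FD applies.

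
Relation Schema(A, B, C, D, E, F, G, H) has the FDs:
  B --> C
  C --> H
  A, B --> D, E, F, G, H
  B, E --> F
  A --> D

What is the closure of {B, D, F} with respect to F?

Start with {B, D, F}.
B --> C applies; add {C} → now {B, C, D, F}.
C --> H applies; add {H} → now {B, C, D, F, H}.
No further FD applies.

{B, C, D, F, H}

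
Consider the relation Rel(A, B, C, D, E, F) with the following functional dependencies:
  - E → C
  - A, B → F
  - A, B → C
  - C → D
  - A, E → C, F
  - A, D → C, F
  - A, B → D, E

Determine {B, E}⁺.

Start with {B, E}.
E → C applies; add {C} → now {B, C, E}.
C → D applies; add {D} → now {B, C, D, E}.
No further FD applies.

{B, C, D, E}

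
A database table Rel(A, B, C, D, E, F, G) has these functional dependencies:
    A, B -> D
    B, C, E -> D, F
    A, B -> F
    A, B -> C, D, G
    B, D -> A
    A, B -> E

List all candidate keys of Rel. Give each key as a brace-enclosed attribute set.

{B} never appears on the right of any FD, so every key must include it.
{A, B}⁺ = {A, B, C, D, E, F, G} — all of the relation — so {A, B} is a candidate key.
{B, D}⁺ = {A, B, C, D, E, F, G} — all of the relation — so {B, D} is a candidate key.
{B, C, E}⁺ = {A, B, C, D, E, F, G} — all of the relation — so {B, C, E} is a candidate key.
No proper subset of any of these is a key, and no other minimal superkey exists.

{A, B}, {B, C, E}, {B, D}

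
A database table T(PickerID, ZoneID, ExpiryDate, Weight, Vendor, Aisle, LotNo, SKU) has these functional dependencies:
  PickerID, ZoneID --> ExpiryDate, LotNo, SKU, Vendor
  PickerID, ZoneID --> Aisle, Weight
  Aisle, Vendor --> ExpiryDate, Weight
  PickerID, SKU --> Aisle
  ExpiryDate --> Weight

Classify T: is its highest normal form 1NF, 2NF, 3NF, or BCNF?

Candidate key: {PickerID, ZoneID}. Prime attributes: {PickerID, ZoneID}.
Aisle, Vendor --> ExpiryDate, Weight: {Aisle, Vendor}⁺ = {Aisle, ExpiryDate, Vendor, Weight}, which is not all of the attributes, so the left side is not a superkey — BCNF is violated.
Because {ExpiryDate, Weight} are non-prime and the left side of Aisle, Vendor --> ExpiryDate, Weight is not a superkey, the relation is not in 3NF.
No non-prime attribute depends on a proper subset of any candidate key, so 2NF holds.

2NF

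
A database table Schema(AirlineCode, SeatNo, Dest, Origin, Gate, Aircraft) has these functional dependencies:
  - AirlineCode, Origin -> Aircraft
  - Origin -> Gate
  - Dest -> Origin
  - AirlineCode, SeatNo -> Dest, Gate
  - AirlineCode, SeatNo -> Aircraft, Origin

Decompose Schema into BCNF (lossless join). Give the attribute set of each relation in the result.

Candidate key of the original relation: {AirlineCode, SeatNo}.
{Aircraft, AirlineCode, Dest, Gate, Origin, SeatNo}: {AirlineCode, Origin} determines {Aircraft, AirlineCode, Gate, Origin} here but is not a superkey — split on AirlineCode, Origin -> Aircraft, Gate, giving {Aircraft, AirlineCode, Gate, Origin} and {AirlineCode, Dest, Origin, SeatNo}.
{Aircraft, AirlineCode, Gate, Origin}: {Origin} determines {Gate, Origin} here but is not a superkey — split on Origin -> Gate, giving {Gate, Origin} and {Aircraft, AirlineCode, Origin}.
{Gate, Origin} is in BCNF.
{Aircraft, AirlineCode, Origin} is in BCNF.
{AirlineCode, Dest, Origin, SeatNo}: {Dest} determines {Dest, Origin} here but is not a superkey — split on Dest -> Origin, giving {Dest, Origin} and {AirlineCode, Dest, SeatNo}.
{Dest, Origin} is in BCNF.
{AirlineCode, Dest, SeatNo} is in BCNF.

{Aircraft, AirlineCode, Origin}; {AirlineCode, Dest, SeatNo}; {Dest, Origin}; {Gate, Origin}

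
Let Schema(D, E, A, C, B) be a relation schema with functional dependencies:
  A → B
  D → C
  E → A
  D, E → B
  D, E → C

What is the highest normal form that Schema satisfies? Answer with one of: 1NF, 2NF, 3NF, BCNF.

Candidate key: {D, E}. Prime attributes: {D, E}.
A → B: {A}⁺ = {A, B}, which is not all of the attributes, so the left side is not a superkey — BCNF is violated.
A → B has non-prime {B} on the right and a non-superkey on the left, so 3NF fails.
Since {D} ⊂ {D, E} and {D}⁺ ⊇ {C} with {C} non-prime, there is a partial dependency; 2NF fails.

1NF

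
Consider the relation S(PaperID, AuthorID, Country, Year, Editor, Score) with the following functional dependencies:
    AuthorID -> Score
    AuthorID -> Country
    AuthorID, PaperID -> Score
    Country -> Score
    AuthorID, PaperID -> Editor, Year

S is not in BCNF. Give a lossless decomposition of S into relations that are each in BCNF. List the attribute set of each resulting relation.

Candidate key of the original relation: {AuthorID, PaperID}.
{AuthorID, Country, Editor, PaperID, Score, Year}: {AuthorID} determines {AuthorID, Country, Score} here but is not a superkey — split on AuthorID -> Country, Score, giving {AuthorID, Country, Score} and {AuthorID, Editor, PaperID, Year}.
{AuthorID, Country, Score}: {Country} determines {Country, Score} here but is not a superkey — split on Country -> Score, giving {Country, Score} and {AuthorID, Country}.
{Country, Score} has no BCNF violation.
{AuthorID, Country} has no BCNF violation.
{AuthorID, Editor, PaperID, Year} has no BCNF violation.

{AuthorID, Country}; {AuthorID, Editor, PaperID, Year}; {Country, Score}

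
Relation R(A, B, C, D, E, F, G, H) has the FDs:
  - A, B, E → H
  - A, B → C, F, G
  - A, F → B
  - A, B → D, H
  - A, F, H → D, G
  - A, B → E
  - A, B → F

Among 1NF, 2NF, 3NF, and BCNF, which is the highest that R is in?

Candidate keys: {A, B}, {A, F}. Prime attributes: {A, B, F}.
The left-hand side of every FD is a superkey, so BCNF is satisfied.

BCNF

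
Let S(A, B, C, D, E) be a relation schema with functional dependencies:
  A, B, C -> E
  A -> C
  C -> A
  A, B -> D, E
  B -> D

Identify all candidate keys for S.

Attributes never on any right-hand side: {B} — every candidate key must contain it.
{A, B}⁺ = {A, B, C, D, E}, which is every attribute, so {A, B} is a candidate key.
{B, C}⁺ = {A, B, C, D, E}, which is every attribute, so {B, C} is a candidate key.
Any other superkey properly contains one of these, so there are no further candidate keys.

{A, B}, {B, C}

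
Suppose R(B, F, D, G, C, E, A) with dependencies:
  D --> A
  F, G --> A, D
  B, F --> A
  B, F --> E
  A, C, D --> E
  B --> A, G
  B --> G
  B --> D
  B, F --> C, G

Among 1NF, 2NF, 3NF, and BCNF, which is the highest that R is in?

1NF

Candidate key: {B, F}. Prime attributes: {B, F}.
D --> A breaks BCNF: {D}⁺ = {A, D}, so {D} is not a superkey.
Because {A} is non-prime and the left side of D --> A is not a superkey, the relation is not in 3NF.
The proper key subset {B} of {B, F} determines non-prime {A, D, G}, so the relation is not even in 2NF.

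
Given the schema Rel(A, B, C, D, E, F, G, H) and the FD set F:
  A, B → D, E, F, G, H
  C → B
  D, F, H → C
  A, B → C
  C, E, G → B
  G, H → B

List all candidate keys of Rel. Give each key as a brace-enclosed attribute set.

No FD produces {A}, so it must be in every candidate key.
{A, B}⁺ = {A, B, C, D, E, F, G, H} — all of the relation — so {A, B} is a candidate key.
{A, C}⁺ = {A, B, C, D, E, F, G, H} — all of the relation — so {A, C} is a candidate key.
{A, G, H}⁺ = {A, B, C, D, E, F, G, H} — all of the relation — so {A, G, H} is a candidate key.
{A, D, F, H}⁺ = {A, B, C, D, E, F, G, H} — all of the relation — so {A, D, F, H} is a candidate key.
No proper subset of any of these is a key, and no other minimal superkey exists.

{A, B}, {A, C}, {A, D, F, H}, {A, G, H}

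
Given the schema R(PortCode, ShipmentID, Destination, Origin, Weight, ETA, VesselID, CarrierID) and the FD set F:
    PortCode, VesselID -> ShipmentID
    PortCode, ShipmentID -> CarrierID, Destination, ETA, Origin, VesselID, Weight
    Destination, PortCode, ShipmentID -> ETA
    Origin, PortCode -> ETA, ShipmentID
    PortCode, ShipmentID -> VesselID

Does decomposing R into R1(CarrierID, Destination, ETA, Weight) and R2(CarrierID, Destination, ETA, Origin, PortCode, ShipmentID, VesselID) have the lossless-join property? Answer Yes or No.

The shared attributes are {CarrierID, Destination, ETA} and {CarrierID, Destination, ETA}⁺ = {CarrierID, Destination, ETA}.
R1 ⊄ {CarrierID, Destination, ETA} and R2 ⊄ {CarrierID, Destination, ETA}, so the split is lossy.

No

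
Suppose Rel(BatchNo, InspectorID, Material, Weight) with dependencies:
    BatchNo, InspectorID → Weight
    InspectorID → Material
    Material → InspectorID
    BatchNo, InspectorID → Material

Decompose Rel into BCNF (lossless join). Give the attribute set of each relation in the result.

{BatchNo, InspectorID, Weight}; {InspectorID, Material}

Candidate keys of the original relation: {BatchNo, InspectorID}, {BatchNo, Material}.
In {BatchNo, InspectorID, Material, Weight}, {InspectorID} is not a superkey ({InspectorID}⁺ restricted to this set is {InspectorID, Material}), so split on InspectorID → Material into {InspectorID, Material} and {BatchNo, InspectorID, Weight}.
{InspectorID, Material}: every determinant is a superkey — BCNF.
{BatchNo, InspectorID, Weight}: every determinant is a superkey — BCNF.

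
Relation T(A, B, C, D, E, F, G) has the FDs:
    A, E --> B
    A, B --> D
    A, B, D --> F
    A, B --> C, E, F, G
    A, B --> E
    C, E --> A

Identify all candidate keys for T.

{A, B}⁺ = {A, B, C, D, E, F, G}, which is every attribute, so {A, B} is a candidate key.
{A, E}⁺ = {A, B, C, D, E, F, G}, which is every attribute, so {A, E} is a candidate key.
{C, E}⁺ = {A, B, C, D, E, F, G}, which is every attribute, so {C, E} is a candidate key.
No proper subset of any of these is a key, and no other minimal superkey exists.

{A, B}, {A, E}, {C, E}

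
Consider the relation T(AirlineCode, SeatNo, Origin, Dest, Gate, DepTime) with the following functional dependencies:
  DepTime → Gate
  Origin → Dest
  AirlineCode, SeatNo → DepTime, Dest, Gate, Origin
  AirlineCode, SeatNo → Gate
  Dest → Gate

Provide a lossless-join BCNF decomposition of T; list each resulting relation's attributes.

{AirlineCode, DepTime, Origin, SeatNo}; {DepTime, Gate}; {Dest, Origin}

Candidate key of the original relation: {AirlineCode, SeatNo}.
Within {AirlineCode, DepTime, Dest, Gate, Origin, SeatNo}: {DepTime}⁺ ∩ {AirlineCode, DepTime, Dest, Gate, Origin, SeatNo} = {DepTime, Gate}, not the whole set, so DepTime → Gate violates BCNF; decompose into {DepTime, Gate} and {AirlineCode, DepTime, Dest, Origin, SeatNo}.
{DepTime, Gate}: every determinant is a superkey — BCNF.
Within {AirlineCode, DepTime, Dest, Origin, SeatNo}: {Origin}⁺ ∩ {AirlineCode, DepTime, Dest, Origin, SeatNo} = {Dest, Origin}, not the whole set, so Origin → Dest violates BCNF; decompose into {Dest, Origin} and {AirlineCode, DepTime, Origin, SeatNo}.
{Dest, Origin}: every determinant is a superkey — BCNF.
{AirlineCode, DepTime, Origin, SeatNo}: every determinant is a superkey — BCNF.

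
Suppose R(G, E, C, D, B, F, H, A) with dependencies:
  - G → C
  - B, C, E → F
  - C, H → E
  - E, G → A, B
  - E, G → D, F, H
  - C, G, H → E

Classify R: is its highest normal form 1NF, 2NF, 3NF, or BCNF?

Candidate keys: {E, G}, {G, H}. Prime attributes: {E, G, H}.
G → C breaks BCNF: {G}⁺ = {C, G}, so {G} is not a superkey.
Because {C} is non-prime and the left side of G → C is not a superkey, the relation is not in 3NF.
The proper key subset {G} of {E, G} determines non-prime {C}, so the relation is not even in 2NF.

1NF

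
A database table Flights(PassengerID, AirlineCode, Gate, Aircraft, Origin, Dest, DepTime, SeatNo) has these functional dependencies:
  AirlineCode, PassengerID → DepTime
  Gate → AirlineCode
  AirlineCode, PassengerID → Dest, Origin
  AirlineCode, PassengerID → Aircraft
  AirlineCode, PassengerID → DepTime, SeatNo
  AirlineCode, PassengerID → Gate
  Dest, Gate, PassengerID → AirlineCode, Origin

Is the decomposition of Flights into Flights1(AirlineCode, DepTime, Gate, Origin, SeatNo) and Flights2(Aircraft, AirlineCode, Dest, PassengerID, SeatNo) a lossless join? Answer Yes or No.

No

Flights1 ∩ Flights2 = {AirlineCode, SeatNo}; its closure under F is {AirlineCode, SeatNo}.
Neither Flights1 nor Flights2 is contained in that closure, so the decomposition is lossy.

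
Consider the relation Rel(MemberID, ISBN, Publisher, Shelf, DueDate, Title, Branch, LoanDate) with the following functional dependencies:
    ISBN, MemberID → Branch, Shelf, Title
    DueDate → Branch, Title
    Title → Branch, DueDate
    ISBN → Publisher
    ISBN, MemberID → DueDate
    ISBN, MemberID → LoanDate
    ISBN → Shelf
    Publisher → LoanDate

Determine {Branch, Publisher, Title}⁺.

Start with {Branch, Publisher, Title}.
Title → Branch, DueDate applies; add {DueDate} → now {Branch, DueDate, Publisher, Title}.
Publisher → LoanDate applies; add {LoanDate} → now {Branch, DueDate, LoanDate, Publisher, Title}.
No further FD applies.

{Branch, DueDate, LoanDate, Publisher, Title}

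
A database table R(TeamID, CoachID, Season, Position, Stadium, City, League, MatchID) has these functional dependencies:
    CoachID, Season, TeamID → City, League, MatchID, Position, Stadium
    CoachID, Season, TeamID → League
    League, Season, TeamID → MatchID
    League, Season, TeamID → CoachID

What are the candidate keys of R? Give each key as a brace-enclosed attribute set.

{Season, TeamID} never appear on the right of any FD, so every key must include all of them.
{CoachID, Season, TeamID}⁺ = {City, CoachID, League, MatchID, Position, Season, Stadium, TeamID}, which is every attribute, so {CoachID, Season, TeamID} is a candidate key.
{League, Season, TeamID}⁺ = {City, CoachID, League, MatchID, Position, Season, Stadium, TeamID}, which is every attribute, so {League, Season, TeamID} is a candidate key.
No proper subset of any of these is a key, and no other minimal superkey exists.

{CoachID, Season, TeamID}, {League, Season, TeamID}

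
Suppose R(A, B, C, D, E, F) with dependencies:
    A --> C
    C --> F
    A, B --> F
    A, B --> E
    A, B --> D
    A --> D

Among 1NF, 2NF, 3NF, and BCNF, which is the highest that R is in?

1NF

Candidate key: {A, B}. Prime attributes: {A, B}.
A --> C: {A}⁺ = {A, C, D, F}, which is not all of the attributes, so the left side is not a superkey — BCNF is violated.
A --> C has non-prime {C} on the right and a non-superkey on the left, so 3NF fails.
The proper key subset {A} of {A, B} determines non-prime {C, D, F}, so the relation is not even in 2NF.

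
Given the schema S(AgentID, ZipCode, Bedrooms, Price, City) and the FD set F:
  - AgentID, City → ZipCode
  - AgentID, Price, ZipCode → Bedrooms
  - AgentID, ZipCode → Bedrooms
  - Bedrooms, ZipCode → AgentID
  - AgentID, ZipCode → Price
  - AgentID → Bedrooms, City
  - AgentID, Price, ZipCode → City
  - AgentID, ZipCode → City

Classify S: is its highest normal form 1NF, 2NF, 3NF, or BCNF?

Candidate keys: {AgentID}, {Bedrooms, ZipCode}. Prime attributes: {AgentID, Bedrooms, ZipCode}.
The left-hand side of every FD is a superkey, so BCNF is satisfied.

BCNF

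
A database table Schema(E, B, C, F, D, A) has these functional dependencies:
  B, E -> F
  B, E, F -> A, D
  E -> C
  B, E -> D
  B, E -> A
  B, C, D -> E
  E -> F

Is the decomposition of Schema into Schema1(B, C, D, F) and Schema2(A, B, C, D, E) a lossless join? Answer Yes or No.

Yes

The shared attributes are {B, C, D} and {B, C, D}⁺ = {A, B, C, D, E, F}.
Schema1 is contained in that closure, so Schema1 ∩ Schema2 -> Schema1 holds and the join is lossless.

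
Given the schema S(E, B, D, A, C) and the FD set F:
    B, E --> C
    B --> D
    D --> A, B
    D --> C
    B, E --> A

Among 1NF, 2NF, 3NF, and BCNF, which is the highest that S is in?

1NF

Candidate keys: {B, E}, {D, E}. Prime attributes: {B, D, E}.
B --> D breaks BCNF: {B}⁺ = {A, B, C, D}, so {B} is not a superkey.
Because {A} is non-prime and the left side of D --> A, B is not a superkey, the relation is not in 3NF.
Since {B} ⊂ {B, E} and {B}⁺ ⊇ {A, C} with {A, C} non-prime, there is a partial dependency; 2NF fails.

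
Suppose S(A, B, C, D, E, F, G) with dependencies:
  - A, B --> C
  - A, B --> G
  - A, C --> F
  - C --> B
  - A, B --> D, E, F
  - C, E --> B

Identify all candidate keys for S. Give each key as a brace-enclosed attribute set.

{A, B}, {A, C}

No FD produces {A}, so it must be in every candidate key.
{A, B}⁺ = {A, B, C, D, E, F, G}, which is every attribute, so {A, B} is a candidate key.
{A, C}⁺ = {A, B, C, D, E, F, G}, which is every attribute, so {A, C} is a candidate key.
These are minimal and exhaustive — every other superkey contains one of them.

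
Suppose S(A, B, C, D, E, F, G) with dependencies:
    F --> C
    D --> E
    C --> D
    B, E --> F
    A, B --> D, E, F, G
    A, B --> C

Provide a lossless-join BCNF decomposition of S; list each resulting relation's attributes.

Candidate key of the original relation: {A, B}.
{A, B, C, D, E, F, G}: {F} determines {C, D, E, F} here but is not a superkey — split on F --> C, D, E, giving {C, D, E, F} and {A, B, F, G}.
{C, D, E, F}: {D} determines {D, E} here but is not a superkey — split on D --> E, giving {D, E} and {C, D, F}.
{D, E} is in BCNF.
{C, D, F}: {C} determines {C, D} here but is not a superkey — split on C --> D, giving {C, D} and {C, F}.
{C, D} is in BCNF.
{C, F} is in BCNF.
{A, B, F, G} is in BCNF.

{A, B, F, G}; {C, D}; {C, F}; {D, E}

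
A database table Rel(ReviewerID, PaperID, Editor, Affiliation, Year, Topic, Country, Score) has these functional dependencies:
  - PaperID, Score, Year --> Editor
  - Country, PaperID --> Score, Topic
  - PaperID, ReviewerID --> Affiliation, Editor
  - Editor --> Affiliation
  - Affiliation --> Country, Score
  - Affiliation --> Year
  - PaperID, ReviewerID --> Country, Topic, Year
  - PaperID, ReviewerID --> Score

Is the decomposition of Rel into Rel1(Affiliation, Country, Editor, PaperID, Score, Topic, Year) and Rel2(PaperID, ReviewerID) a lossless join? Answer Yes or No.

Rel1 ∩ Rel2 = {PaperID}; its closure under F is {PaperID}.
Neither Rel1 nor Rel2 is contained in that closure, so the decomposition is lossy.

No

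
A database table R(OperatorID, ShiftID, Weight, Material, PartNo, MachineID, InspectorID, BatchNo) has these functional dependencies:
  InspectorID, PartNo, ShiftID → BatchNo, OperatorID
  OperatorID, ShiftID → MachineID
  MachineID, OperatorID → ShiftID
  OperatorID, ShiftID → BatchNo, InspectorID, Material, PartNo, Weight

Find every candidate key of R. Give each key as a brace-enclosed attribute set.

{MachineID, OperatorID}⁺ = {BatchNo, InspectorID, MachineID, Material, OperatorID, PartNo, ShiftID, Weight}, which is every attribute, so {MachineID, OperatorID} is a candidate key.
{OperatorID, ShiftID}⁺ = {BatchNo, InspectorID, MachineID, Material, OperatorID, PartNo, ShiftID, Weight}, which is every attribute, so {OperatorID, ShiftID} is a candidate key.
{InspectorID, PartNo, ShiftID}⁺ = {BatchNo, InspectorID, MachineID, Material, OperatorID, PartNo, ShiftID, Weight}, which is every attribute, so {InspectorID, PartNo, ShiftID} is a candidate key.
Any other superkey properly contains one of these, so there are no further candidate keys.

{InspectorID, PartNo, ShiftID}, {MachineID, OperatorID}, {OperatorID, ShiftID}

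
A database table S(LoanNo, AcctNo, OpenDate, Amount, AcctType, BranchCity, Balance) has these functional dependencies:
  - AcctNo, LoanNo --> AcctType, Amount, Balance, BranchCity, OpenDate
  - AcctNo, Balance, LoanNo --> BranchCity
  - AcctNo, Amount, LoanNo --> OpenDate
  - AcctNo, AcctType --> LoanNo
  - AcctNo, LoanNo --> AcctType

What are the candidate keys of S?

{AcctNo, AcctType}, {AcctNo, LoanNo}

Attributes never on any right-hand side: {AcctNo} — every candidate key must contain it.
Closure of {AcctNo, AcctType} is {AcctNo, AcctType, Amount, Balance, BranchCity, LoanNo, OpenDate}, the whole schema; {AcctNo, AcctType} is a candidate key.
Closure of {AcctNo, LoanNo} is {AcctNo, AcctType, Amount, Balance, BranchCity, LoanNo, OpenDate}, the whole schema; {AcctNo, LoanNo} is a candidate key.
No proper subset of any of these is a key, and no other minimal superkey exists.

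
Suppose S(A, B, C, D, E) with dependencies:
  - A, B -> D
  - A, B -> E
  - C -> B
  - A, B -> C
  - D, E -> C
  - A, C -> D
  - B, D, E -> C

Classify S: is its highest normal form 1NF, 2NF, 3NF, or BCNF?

Candidate keys: {A, B}, {A, C}, {A, D, E}. Prime attributes: {A, B, C, D, E}.
C -> B breaks BCNF: {C}⁺ = {B, C}, so {C} is not a superkey.
Its right-hand attributes {B} are all prime, as are those of every other non-superkey FD — the relation is in 3NF.

3NF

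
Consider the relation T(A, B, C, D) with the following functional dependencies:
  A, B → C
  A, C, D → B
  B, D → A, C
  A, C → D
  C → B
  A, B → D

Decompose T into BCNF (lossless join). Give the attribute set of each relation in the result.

Candidate keys of the original relation: {A, B}, {A, C}, {B, D}, {C, D}.
In {A, B, C, D}, {C} is not a superkey ({C}⁺ restricted to this set is {B, C}), so split on C → B into {B, C} and {A, C, D}.
{B, C} has no BCNF violation.
{A, C, D} has no BCNF violation.

{A, C, D}; {B, C}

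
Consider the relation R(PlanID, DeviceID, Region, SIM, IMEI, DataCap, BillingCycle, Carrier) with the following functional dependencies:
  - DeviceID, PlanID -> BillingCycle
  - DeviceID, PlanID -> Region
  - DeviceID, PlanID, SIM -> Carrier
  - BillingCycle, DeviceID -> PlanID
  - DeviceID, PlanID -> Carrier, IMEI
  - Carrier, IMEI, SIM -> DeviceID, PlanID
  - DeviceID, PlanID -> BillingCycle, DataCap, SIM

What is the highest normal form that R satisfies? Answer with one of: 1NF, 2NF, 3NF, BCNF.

Candidate keys: {BillingCycle, DeviceID}, {Carrier, IMEI, SIM}, {DeviceID, PlanID}. Prime attributes: {BillingCycle, Carrier, DeviceID, IMEI, PlanID, SIM}.
The left-hand side of every FD is a superkey, so BCNF is satisfied.

BCNF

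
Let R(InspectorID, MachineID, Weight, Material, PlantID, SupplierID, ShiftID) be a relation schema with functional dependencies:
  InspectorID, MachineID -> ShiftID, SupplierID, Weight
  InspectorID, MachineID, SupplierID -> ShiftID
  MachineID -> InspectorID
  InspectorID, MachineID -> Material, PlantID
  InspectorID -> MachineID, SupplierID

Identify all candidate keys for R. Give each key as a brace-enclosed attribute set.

{InspectorID} is a candidate key since {InspectorID}⁺ = {InspectorID, MachineID, Material, PlantID, ShiftID, SupplierID, Weight} covers every attribute.
{MachineID} is a candidate key since {MachineID}⁺ = {InspectorID, MachineID, Material, PlantID, ShiftID, SupplierID, Weight} covers every attribute.
Any other superkey properly contains one of these, so there are no further candidate keys.

{InspectorID}, {MachineID}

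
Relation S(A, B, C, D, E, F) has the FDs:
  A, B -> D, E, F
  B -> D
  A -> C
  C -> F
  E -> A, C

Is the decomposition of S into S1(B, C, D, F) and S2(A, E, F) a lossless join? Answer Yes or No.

No

The shared attributes are {F} and {F}⁺ = {F}.
The closure covers neither S1 nor S2 entirely; the join is not lossless.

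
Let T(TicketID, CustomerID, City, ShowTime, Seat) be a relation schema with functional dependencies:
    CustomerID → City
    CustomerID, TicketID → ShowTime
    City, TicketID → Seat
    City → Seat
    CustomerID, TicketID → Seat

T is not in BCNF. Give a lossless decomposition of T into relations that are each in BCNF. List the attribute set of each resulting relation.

{City, CustomerID}; {City, Seat}; {CustomerID, ShowTime, TicketID}

Candidate key of the original relation: {CustomerID, TicketID}.
In {City, CustomerID, Seat, ShowTime, TicketID}, {CustomerID} is not a superkey ({CustomerID}⁺ restricted to this set is {City, CustomerID, Seat}), so split on CustomerID → City, Seat into {City, CustomerID, Seat} and {CustomerID, ShowTime, TicketID}.
In {City, CustomerID, Seat}, {City} is not a superkey ({City}⁺ restricted to this set is {City, Seat}), so split on City → Seat into {City, Seat} and {City, CustomerID}.
{City, Seat} is in BCNF.
{City, CustomerID} is in BCNF.
{CustomerID, ShowTime, TicketID} is in BCNF.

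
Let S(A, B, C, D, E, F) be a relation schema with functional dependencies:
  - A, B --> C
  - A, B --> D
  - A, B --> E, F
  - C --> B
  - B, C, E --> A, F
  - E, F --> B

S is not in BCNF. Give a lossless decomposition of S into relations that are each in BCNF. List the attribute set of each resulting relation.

{A, C, D, E, F}; {B, C}

Candidate keys of the original relation: {A, B}, {A, C}, {A, E, F}, {C, E}.
{A, B, C, D, E, F}: {C} determines {B, C} here but is not a superkey — split on C --> B, giving {B, C} and {A, C, D, E, F}.
{B, C} is in BCNF.
{A, C, D, E, F} is in BCNF.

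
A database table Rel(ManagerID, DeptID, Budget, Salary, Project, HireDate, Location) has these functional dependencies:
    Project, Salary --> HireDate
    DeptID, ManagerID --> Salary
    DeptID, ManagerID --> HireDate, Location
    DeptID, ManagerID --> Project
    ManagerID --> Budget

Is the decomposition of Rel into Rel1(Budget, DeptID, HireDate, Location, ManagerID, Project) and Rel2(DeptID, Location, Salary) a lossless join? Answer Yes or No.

No

Rel1 ∩ Rel2 = {DeptID, Location}; its closure under F is {DeptID, Location}.
The closure covers neither Rel1 nor Rel2 entirely; the join is not lossless.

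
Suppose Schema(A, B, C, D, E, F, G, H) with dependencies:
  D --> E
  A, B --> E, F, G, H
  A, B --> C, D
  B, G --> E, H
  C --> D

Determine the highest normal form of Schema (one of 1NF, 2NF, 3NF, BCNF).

2NF

Candidate key: {A, B}. Prime attributes: {A, B}.
For D --> E we have {D}⁺ = {D, E}; {D} is not a superkey, so BCNF fails.
D --> E determines the non-prime attribute {E} from a non-superkey — 3NF is violated.
No proper subset of a key has a non-prime attribute in its closure, so there is no partial dependency; 2NF holds.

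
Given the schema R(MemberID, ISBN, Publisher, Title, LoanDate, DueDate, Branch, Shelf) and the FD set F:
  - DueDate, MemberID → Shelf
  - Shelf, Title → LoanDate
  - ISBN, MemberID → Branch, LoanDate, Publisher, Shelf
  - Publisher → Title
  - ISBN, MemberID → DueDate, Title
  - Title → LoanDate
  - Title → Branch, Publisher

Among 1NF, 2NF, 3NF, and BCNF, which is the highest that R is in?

2NF

Candidate key: {ISBN, MemberID}. Prime attributes: {ISBN, MemberID}.
For DueDate, MemberID → Shelf we have {DueDate, MemberID}⁺ = {DueDate, MemberID, Shelf}; {DueDate, MemberID} is not a superkey, so BCNF fails.
Because {Shelf} is non-prime and the left side of DueDate, MemberID → Shelf is not a superkey, the relation is not in 3NF.
No proper subset of a key has a non-prime attribute in its closure, so there is no partial dependency; 2NF holds.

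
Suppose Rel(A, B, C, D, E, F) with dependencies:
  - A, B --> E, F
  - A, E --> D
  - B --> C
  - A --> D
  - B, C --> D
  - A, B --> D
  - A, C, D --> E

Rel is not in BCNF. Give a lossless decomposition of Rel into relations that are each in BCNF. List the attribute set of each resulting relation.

Candidate key of the original relation: {A, B}.
{A, B, C, D, E, F}: {A, E} determines {A, D, E} here but is not a superkey — split on A, E --> D, giving {A, D, E} and {A, B, C, E, F}.
{A, D, E}: {A} determines {A, D} here but is not a superkey — split on A --> D, giving {A, D} and {A, E}.
{A, D} is in BCNF.
{A, E} is in BCNF.
{A, B, C, E, F}: {B} determines {B, C} here but is not a superkey — split on B --> C, giving {B, C} and {A, B, E, F}.
{B, C} is in BCNF.
{A, B, E, F} is in BCNF.

{A, B, E, F}; {A, D}; {B, C}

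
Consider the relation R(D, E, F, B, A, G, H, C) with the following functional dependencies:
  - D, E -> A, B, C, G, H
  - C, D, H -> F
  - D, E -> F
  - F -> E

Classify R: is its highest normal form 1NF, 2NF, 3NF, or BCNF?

Candidate keys: {C, D, H}, {D, E}, {D, F}. Prime attributes: {C, D, E, F, H}.
For F -> E we have {F}⁺ = {E, F}; {F} is not a superkey, so BCNF fails.
Its right-hand attributes {E} are all prime, as are those of every other non-superkey FD — the relation is in 3NF.

3NF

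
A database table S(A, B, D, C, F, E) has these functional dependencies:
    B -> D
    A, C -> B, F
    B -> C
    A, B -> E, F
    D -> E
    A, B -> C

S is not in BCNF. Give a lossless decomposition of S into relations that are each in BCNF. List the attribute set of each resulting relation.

Candidate keys of the original relation: {A, B}, {A, C}.
Within {A, B, C, D, E, F}: {B}⁺ ∩ {A, B, C, D, E, F} = {B, C, D, E}, not the whole set, so B -> C, D, E violates BCNF; decompose into {B, C, D, E} and {A, B, F}.
Within {B, C, D, E}: {D}⁺ ∩ {B, C, D, E} = {D, E}, not the whole set, so D -> E violates BCNF; decompose into {D, E} and {B, C, D}.
{D, E} is in BCNF.
{B, C, D} is in BCNF.
{A, B, F} is in BCNF.

{A, B, F}; {B, C, D}; {D, E}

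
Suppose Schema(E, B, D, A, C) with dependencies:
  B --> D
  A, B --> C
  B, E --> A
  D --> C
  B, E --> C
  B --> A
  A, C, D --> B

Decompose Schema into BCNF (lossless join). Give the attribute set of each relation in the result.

Candidate keys of the original relation: {A, D, E}, {B, E}.
In {A, B, C, D, E}, {B} is not a superkey ({B}⁺ restricted to this set is {A, B, C, D}), so split on B --> A, C, D into {A, B, C, D} and {B, E}.
In {A, B, C, D}, {D} is not a superkey ({D}⁺ restricted to this set is {C, D}), so split on D --> C into {C, D} and {A, B, D}.
{C, D} has no BCNF violation.
{A, B, D} has no BCNF violation.
{B, E} has no BCNF violation.

{A, B, D}; {B, E}; {C, D}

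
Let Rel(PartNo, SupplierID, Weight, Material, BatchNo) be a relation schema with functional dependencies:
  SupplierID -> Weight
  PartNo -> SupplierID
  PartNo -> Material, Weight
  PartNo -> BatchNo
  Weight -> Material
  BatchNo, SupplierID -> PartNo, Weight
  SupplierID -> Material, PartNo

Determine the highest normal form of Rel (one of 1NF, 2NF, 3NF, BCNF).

2NF

Candidate keys: {PartNo}, {SupplierID}. Prime attributes: {PartNo, SupplierID}.
Weight -> Material breaks BCNF: {Weight}⁺ = {Material, Weight}, so {Weight} is not a superkey.
Because {Material} is non-prime and the left side of Weight -> Material is not a superkey, the relation is not in 3NF.
All keys have size 1, which rules out partial dependencies — 2NF is satisfied.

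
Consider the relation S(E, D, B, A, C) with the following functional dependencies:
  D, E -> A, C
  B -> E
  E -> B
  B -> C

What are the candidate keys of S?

{B, D}, {D, E}

{D} never appears on the right of any FD, so every key must include it.
Closure of {B, D} is {A, B, C, D, E}, the whole schema; {B, D} is a candidate key.
Closure of {D, E} is {A, B, C, D, E}, the whole schema; {D, E} is a candidate key.
These are minimal and exhaustive — every other superkey contains one of them.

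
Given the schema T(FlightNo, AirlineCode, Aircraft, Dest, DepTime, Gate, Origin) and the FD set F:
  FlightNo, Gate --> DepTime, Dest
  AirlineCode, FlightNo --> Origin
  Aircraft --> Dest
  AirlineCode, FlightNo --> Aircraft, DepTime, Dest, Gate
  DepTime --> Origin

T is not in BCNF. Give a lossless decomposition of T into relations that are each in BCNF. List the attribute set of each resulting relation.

Candidate key of the original relation: {AirlineCode, FlightNo}.
Within {Aircraft, AirlineCode, DepTime, Dest, FlightNo, Gate, Origin}: {FlightNo, Gate}⁺ ∩ {Aircraft, AirlineCode, DepTime, Dest, FlightNo, Gate, Origin} = {DepTime, Dest, FlightNo, Gate, Origin}, not the whole set, so FlightNo, Gate --> DepTime, Dest, Origin violates BCNF; decompose into {DepTime, Dest, FlightNo, Gate, Origin} and {Aircraft, AirlineCode, FlightNo, Gate}.
Within {DepTime, Dest, FlightNo, Gate, Origin}: {DepTime}⁺ ∩ {DepTime, Dest, FlightNo, Gate, Origin} = {DepTime, Origin}, not the whole set, so DepTime --> Origin violates BCNF; decompose into {DepTime, Origin} and {DepTime, Dest, FlightNo, Gate}.
{DepTime, Origin}: every determinant is a superkey — BCNF.
{DepTime, Dest, FlightNo, Gate}: every determinant is a superkey — BCNF.
{Aircraft, AirlineCode, FlightNo, Gate}: every determinant is a superkey — BCNF.

{Aircraft, AirlineCode, FlightNo, Gate}; {DepTime, Dest, FlightNo, Gate}; {DepTime, Origin}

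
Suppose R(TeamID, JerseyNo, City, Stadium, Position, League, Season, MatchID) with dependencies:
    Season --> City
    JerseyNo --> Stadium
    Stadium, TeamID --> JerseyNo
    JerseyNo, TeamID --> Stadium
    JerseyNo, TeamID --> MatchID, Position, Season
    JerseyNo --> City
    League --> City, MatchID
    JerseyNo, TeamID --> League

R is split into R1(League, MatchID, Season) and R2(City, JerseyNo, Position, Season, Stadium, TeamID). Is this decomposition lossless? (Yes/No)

R1 ∩ R2 = {Season}; its closure under F is {City, Season}.
Neither R1 nor R2 is contained in that closure, so the decomposition is lossy.

No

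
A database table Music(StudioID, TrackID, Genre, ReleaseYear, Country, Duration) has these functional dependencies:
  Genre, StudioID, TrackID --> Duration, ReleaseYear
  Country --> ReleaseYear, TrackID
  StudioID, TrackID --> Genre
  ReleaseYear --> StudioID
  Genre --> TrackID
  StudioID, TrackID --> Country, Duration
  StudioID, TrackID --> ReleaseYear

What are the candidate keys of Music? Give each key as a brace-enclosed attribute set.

{Country} is a candidate key since {Country}⁺ = {Country, Duration, Genre, ReleaseYear, StudioID, TrackID} covers every attribute.
{Genre, ReleaseYear} is a candidate key since {Genre, ReleaseYear}⁺ = {Country, Duration, Genre, ReleaseYear, StudioID, TrackID} covers every attribute.
{Genre, StudioID} is a candidate key since {Genre, StudioID}⁺ = {Country, Duration, Genre, ReleaseYear, StudioID, TrackID} covers every attribute.
{ReleaseYear, TrackID} is a candidate key since {ReleaseYear, TrackID}⁺ = {Country, Duration, Genre, ReleaseYear, StudioID, TrackID} covers every attribute.
{StudioID, TrackID} is a candidate key since {StudioID, TrackID}⁺ = {Country, Duration, Genre, ReleaseYear, StudioID, TrackID} covers every attribute.
These are minimal and exhaustive — every other superkey contains one of them.

{Country}, {Genre, ReleaseYear}, {Genre, StudioID}, {ReleaseYear, TrackID}, {StudioID, TrackID}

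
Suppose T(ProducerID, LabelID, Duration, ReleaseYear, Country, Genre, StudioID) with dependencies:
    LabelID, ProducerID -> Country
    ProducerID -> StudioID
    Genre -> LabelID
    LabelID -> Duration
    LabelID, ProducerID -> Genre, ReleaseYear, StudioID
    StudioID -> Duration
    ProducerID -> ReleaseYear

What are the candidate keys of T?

{Genre, ProducerID}, {LabelID, ProducerID}

No FD produces {ProducerID}, so it must be in every candidate key.
{Genre, ProducerID}⁺ = {Country, Duration, Genre, LabelID, ProducerID, ReleaseYear, StudioID}, which is every attribute, so {Genre, ProducerID} is a candidate key.
{LabelID, ProducerID}⁺ = {Country, Duration, Genre, LabelID, ProducerID, ReleaseYear, StudioID}, which is every attribute, so {LabelID, ProducerID} is a candidate key.
These are minimal and exhaustive — every other superkey contains one of them.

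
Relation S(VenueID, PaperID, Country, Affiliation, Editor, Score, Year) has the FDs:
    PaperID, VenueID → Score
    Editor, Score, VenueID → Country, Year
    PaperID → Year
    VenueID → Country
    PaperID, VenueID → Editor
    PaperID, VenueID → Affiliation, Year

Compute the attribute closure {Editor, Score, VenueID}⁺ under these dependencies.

Start with {Editor, Score, VenueID}.
Editor, Score, VenueID → Country, Year applies; add {Country, Year} → now {Country, Editor, Score, VenueID, Year}.
No further FD applies.

{Country, Editor, Score, VenueID, Year}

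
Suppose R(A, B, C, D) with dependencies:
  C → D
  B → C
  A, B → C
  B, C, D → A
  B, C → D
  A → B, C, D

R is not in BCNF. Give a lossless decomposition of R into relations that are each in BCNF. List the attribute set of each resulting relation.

Candidate keys of the original relation: {A}, {B}.
{A, B, C, D}: {C} determines {C, D} here but is not a superkey — split on C → D, giving {C, D} and {A, B, C}.
{C, D}: every determinant is a superkey — BCNF.
{A, B, C}: every determinant is a superkey — BCNF.

{A, B, C}; {C, D}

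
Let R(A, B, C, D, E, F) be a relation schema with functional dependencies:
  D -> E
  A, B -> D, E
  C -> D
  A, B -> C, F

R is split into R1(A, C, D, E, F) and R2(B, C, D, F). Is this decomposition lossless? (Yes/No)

No

R1 ∩ R2 = {C, D, F}; its closure under F is {C, D, E, F}.
The closure covers neither R1 nor R2 entirely; the join is not lossless.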